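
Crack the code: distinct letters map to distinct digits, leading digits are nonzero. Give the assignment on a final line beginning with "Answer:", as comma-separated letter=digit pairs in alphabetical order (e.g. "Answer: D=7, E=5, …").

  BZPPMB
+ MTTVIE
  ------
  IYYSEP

Step 1. [col 1: B + E ≡ P (mod 10)] B=5 is one option consistent with column 1 (B + E ≡ P (mod 10), carry-in 0) — take it, so B=5.
Step 2. [col 1: B + E ≡ P (mod 10)] P=7 is one option consistent with column 1 (B + E ≡ P (mod 10), carry-in 0) — take it, so P=7.
Step 3. [col 1: B + E ≡ P (mod 10)] column 1 reads B+E+carry(0)=P with B=5, P=7; with digits 5,7 already taken and all letters distinct, the only value for E is 2 ⇒ E=2.
Step 4. [col 2: M + I ≡ E (mod 10)] no forcing yet in column 2 (carry-in 0); I=9 is free and consistent — try it. So I=9.
Step 5. [col 2: M + I ≡ E (mod 10)] in column 2 we have M+I≡E with carry-in 0; given I=9, E=2 and digits 2,5,7,9 already taken and all letters distinct, that pins M to 3. So M=3.
Step 6. [col 3: P + V ≡ S (mod 10)] column 3 (P + V ≡ S (mod 10), carry-in 1) doesn't pin S yet; pick S=8 and continue. So S=8.
Step 7. [col 3: P + V ≡ S (mod 10)] column 3 reads P+V+carry(1)=S with P=7, S=8; with digits 2,3,5,7,8,9 already taken and all letters distinct, the only value for V is 0. So V=0.
Step 8. [col 4: P + T ≡ Y (mod 10)] in column 4 we have P+T≡Y with carry-in 0; given P=7 and digits 0,2,3,5,7,8,9 already taken and all letters distinct, that pins Y to 1. So Y=1.
Step 9. [col 4: P + T ≡ Y (mod 10)] in column 4 we have P+T≡Y with carry-in 0; given P=7, Y=1 and digits 0,1,2,3,5,7,8,9 already taken and all letters distinct, that pins T to 4 ⇒ T=4.
Step 10. [col 5: Z + T ≡ Y (mod 10)] from column 5 (T=4, Y=1, carry-in 1, digits 0,1,2,3,4,5,7,8,9 already taken and all letters distinct): Z must equal 6. So Z=6.

Answer: B=5, E=2, I=9, M=3, P=7, S=8, T=4, V=0, Y=1, Z=6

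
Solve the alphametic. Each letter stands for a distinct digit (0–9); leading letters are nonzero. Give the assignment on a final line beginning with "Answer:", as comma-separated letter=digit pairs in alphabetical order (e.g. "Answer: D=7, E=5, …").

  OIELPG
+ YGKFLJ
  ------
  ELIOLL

Step 1. [col 1: G + J ≡ L (mod 10)] several values work for J in column 1 (G + J ≡ L (mod 10), carry-in 0); try J=3 ⇒ J=3.
Step 2. [col 1: G + J ≡ L (mod 10)] column 1 (G + J ≡ L (mod 10), carry-in 0) doesn't pin G yet; pick G=7 and continue, so G=7.
Step 3. [col 1: G + J ≡ L (mod 10)] from column 1 (G=7, J=3, carry-in 0, digits 3,7 already taken and all letters distinct): L must equal 0, so L=0.
Step 4. [col 2: P + L ≡ L (mod 10)] in column 2 we have P+L≡L with carry-in 1; given L=0 and digits 0,3,7 already taken and all letters distinct, that pins P to 9 ⇒ P=9.
Step 5. [col 3: L + F ≡ O (mod 10)] F=5 is one option consistent with column 3 (L + F ≡ O (mod 10), carry-in 1) — take it, so F=5.
Step 6. [col 3: L + F ≡ O (mod 10)] column 3: given L=0, F=5, carry-in 1, and digits 0,3,5,7,9 already taken and all letters distinct, L+F≡O (mod 10) forces O=6. So O=6.
Step 7. [col 4: E + K ≡ I (mod 10)] in column 4 we have E+K≡I with carry-in 0; given nothing yet and digits 0,3,5,6,7,9 already taken and all letters distinct, that pins I to 2 ⇒ I=2.
Step 8. [col 4: E + K ≡ I (mod 10)] column 4 (E + K ≡ I (mod 10), carry-in 0) doesn't pin K yet; pick K=4 and continue. So K=4.
Step 9. [col 4: E + K ≡ I (mod 10)] in column 4 we have E+K≡I with carry-in 0; given K=4, I=2 and digits 0,2,3,4,5,6,7,9 already taken and all letters distinct, that pins E to 8 ⇒ E=8.
Step 10. [col 6: O + Y ≡ E (mod 10)] in column 6 we have O+Y≡E with carry-in 1; given O=6, E=8 and digits 0,2,3,4,5,6,7,8,9 already taken and all letters distinct, that pins Y to 1, so Y=1.

Answer: E=8, F=5, G=7, I=2, J=3, K=4, L=0, O=6, P=9, Y=1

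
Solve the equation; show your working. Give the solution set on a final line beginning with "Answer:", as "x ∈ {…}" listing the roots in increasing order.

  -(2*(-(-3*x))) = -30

Step 1. [-(2*(-(-3*x))) = -30] flip signs both sides, so neg: 2*(-(-3*x)) = 30.
Step 2. [2*(-(-3*x)) = 30] 2 out front; divide by 2 ⇒ div: -(-3*x) = 15.
Step 3. [-(-3*x) = 15] leading − — multiply by −1. So neg: -3*x = -15.
Step 4. [-3*x = -15] -3 out front; divide by -3, so div: x = 5.

Answer: x ∈ {5}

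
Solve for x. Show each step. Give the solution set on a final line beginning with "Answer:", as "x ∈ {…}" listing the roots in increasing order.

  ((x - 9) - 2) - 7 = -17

Step 1. [((x - 9) - 2) - 7 = -17] 7 comes off first (add 7) ⇒ sub: (x - 9) - 2 = -10.
Step 2. [(x - 9) - 2 = -10] the outer -2 inverts by adding 2, so sub: x - 9 = -8.
Step 3. [x - 9 = -8] the outer -9 inverts by adding 9, so sub: x = 1.

Answer: x ∈ {1}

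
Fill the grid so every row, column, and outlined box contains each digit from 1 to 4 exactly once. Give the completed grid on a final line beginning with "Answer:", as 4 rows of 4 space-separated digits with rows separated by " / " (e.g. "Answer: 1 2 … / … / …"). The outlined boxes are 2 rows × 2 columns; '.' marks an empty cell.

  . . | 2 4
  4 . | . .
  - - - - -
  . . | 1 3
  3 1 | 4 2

Step 1. [r2c2∈{2,3}] r2c2 is the only open cell in row 2 admitting 2 ⇒ r2c2=2.
Step 2. [r2c4∈{1}] nothing but 1 survives at r2c4, so r2c4=1.
Step 3. [r3c1∈{2}] r3c1's peers cover all but 2 ⇒ r3c1=2.
Step 4. [r3c2∈{4}] only 4 remains possible at r3c2, so r3c2=4.
Step 5. [r1c1∈{1}] nothing but 1 survives at r1c1 ⇒ r1c1=1.
Step 6. [r2c3∈{3}] nothing but 3 survives at r2c3. So r2c3=3.
Step 7. [r1c2∈{3}] only 3 remains possible at r1c2 ⇒ r1c2=3.

Answer: 1 3 2 4 / 4 2 3 1 / 2 4 1 3 / 3 1 4 2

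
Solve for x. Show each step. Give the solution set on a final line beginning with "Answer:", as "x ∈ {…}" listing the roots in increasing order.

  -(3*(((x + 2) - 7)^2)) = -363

Step 1. [-(3*(((x + 2) - 7)^2)) = -363] leading − — multiply by −1. So neg: 3*(((x + 2) - 7)^2) = 363.
Step 2. [3*(((x + 2) - 7)^2) = 363] LHS = 3·(…); ÷3 both sides ⇒ div: ((x + 2) - 7)^2 = 121.
Step 3. [((x + 2) - 7)^2 = 121] LHS squared, RHS 121 ≥ 0: apply √ (±) ⇒ sqrt: (x + 2) - 7 = 11 or -11.
Step 4. [(x + 2) - 7 = 11 or -11] -7 is outermost — add 7 both sides, so sub: x + 2 = 18 or -4.
Step 5. [x + 2 = 18 or -4] the outer +2 inverts by subtracting 2, so sub: x = 16 or -6.

Answer: x ∈ {-6, 16}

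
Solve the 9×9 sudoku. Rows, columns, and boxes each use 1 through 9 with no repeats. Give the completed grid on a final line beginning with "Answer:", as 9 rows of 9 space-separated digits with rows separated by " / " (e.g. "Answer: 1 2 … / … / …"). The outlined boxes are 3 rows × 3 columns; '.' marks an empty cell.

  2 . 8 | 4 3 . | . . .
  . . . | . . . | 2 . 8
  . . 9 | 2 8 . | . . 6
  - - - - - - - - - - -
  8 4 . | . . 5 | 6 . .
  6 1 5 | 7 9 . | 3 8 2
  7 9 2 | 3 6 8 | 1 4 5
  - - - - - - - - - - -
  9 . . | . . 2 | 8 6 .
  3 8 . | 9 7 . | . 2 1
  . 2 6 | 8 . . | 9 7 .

Step 1. [r8c3∈{4}] only 4 remains possible at r8c3, so r8c3=4.
Step 2. [r2c4∈{1,5,6}] across col 4, 6 lands solely at r2c4. So r2c4=6.
Step 3. [r2c5∈{1,5}] in box 2, 5 fits only at r2c5. So r2c5=5.
Step 4. [r4c8∈{9}] r4c8's peers cover all but 9, so r4c8=9.
Step 5. [r2c6∈{1,7,9}] across row 2, 9 lands solely at r2c6 ⇒ r2c6=9.
Step 6. [r9c1∈{1,5}] in row 9, 5 fits only at r9c1. So r9c1=5.
Step 7. [r7c2∈{7}] r7c2 has the single candidate 7. So r7c2=7.
Step 8. [r7c3∈{1}] r7c3's peers cover all but 1. So r7c3=1.
Step 9. [r7c5∈{4}] r7c5's peers cover all but 4, so r7c5=4.
Step 10. [r2c2∈{3}] r2c2 is down to just 3 ⇒ r2c2=3.
Step 11. [r3c7∈{4,5,7}] 4 has one home in col 7: r3c7. So r3c7=4.
Step 12. [r2c8∈{1}] nothing but 1 survives at r2c8 ⇒ r2c8=1.
Step 13. [r1c7∈{5,7}] col 7 places 7 nowhere but r1c7 ⇒ r1c7=7.
Step 14. [r9c6∈{1,3}] 3 has one home in col 6: r9c6, so r9c6=3.
Step 15. [r1c8∈{5}] r1c8 has the single candidate 5, so r1c8=5.
Step 16. [r9c5∈{1}] r9c5 has the single candidate 1, so r9c5=1.
Step 17. [r3c1∈{1}] nothing but 1 survives at r3c1 ⇒ r3c1=1.
Step 18. [r2c3∈{7}] only 7 remains possible at r2c3, so r2c3=7.
Step 19. [r1c2∈{6}] r1c2 has the single candidate 6 ⇒ r1c2=6.
Step 20. [r4c9∈{7}] only 7 remains possible at r4c9 ⇒ r4c9=7.
Step 21. [r3c6∈{7}] nothing but 7 survives at r3c6, so r3c6=7.
Step 22. [r5c6∈{4}] r5c6 is down to just 4 ⇒ r5c6=4.
Step 23. [r4c4∈{1}] r4c4 is down to just 1 ⇒ r4c4=1.
Step 24. [r4c5∈{2}] r4c5's peers cover all but 2. So r4c5=2.
Step 25. [r8c7∈{5}] r8c7 is down to just 5 ⇒ r8c7=5.
Step 26. [r2c1∈{4}] r2c1's peers cover all but 4 ⇒ r2c1=4.
Step 27. [r9c9∈{4}] r9c9 has the single candidate 4. So r9c9=4.
Step 28. [r7c9∈{3}] r7c9 has the single candidate 3 ⇒ r7c9=3.
Step 29. [r4c3∈{3}] r4c3 has the single candidate 3, so r4c3=3.
Step 30. [r1c6∈{1}] nothing but 1 survives at r1c6, so r1c6=1.
Step 31. [r1c9∈{9}] r1c9 is down to just 9, so r1c9=9.
Step 32. [r8c6∈{6}] nothing but 6 survives at r8c6 ⇒ r8c6=6.
Step 33. [r7c4∈{5}] r7c4's peers cover all but 5, so r7c4=5.
Step 34. [r3c8∈{3}] only 3 remains possible at r3c8 ⇒ r3c8=3.
Step 35. [r3c2∈{5}] only 5 remains possible at r3c2, so r3c2=5.

Answer: 2 6 8 4 3 1 7 5 9 / 4 3 7 6 5 9 2 1 8 / 1 5 9 2 8 7 4 3 6 / 8 4 3 1 2 5 6 9 7 / 6 1 5 7 9 4 3 8 2 / 7 9 2 3 6 8 1 4 5 / 9 7 1 5 4 2 8 6 3 / 3 8 4 9 7 6 5 2 1 / 5 2 6 8 1 3 9 7 4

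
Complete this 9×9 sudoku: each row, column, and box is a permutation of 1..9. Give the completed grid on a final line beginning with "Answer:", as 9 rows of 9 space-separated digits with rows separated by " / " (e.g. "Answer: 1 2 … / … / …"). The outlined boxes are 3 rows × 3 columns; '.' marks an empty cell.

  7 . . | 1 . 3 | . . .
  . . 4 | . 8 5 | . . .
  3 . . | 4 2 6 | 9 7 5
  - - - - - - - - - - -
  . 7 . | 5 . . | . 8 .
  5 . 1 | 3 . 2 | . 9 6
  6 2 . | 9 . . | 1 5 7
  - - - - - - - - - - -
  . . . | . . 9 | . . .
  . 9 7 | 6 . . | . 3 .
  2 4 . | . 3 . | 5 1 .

Step 1. [r1c3∈{2,5,6,8,9}] col 3 places 2 nowhere but r1c3, so r1c3=2.
Step 2. [r5c7∈{4}] r5c7 is down to just 4. So r5c7=4.
Step 3. [r7c4∈{2,7,8}] in col 4, 2 fits only at r7c4 ⇒ r7c4=2.
Step 4. [r7c2∈{1,3,5,6,8}] across col 2, 3 lands solely at r7c2. So r7c2=3.
Step 5. [r3c3∈{8}] only 8 remains possible at r3c3 ⇒ r3c3=8.
Step 6. [r6c5∈{4}] r6c5 is down to just 4. So r6c5=4.
Step 7. [r9c4∈{7,8}] col 4 places 8 nowhere but r9c4. So r9c4=8.
Step 8. [r2c9∈{1,2,3}] r2c9 is the only open cell in col 9 admitting 1. So r2c9=1.
Step 9. [r2c2∈{6}] r2c2 is down to just 6. So r2c2=6.
Step 10. [r7c7∈{6,7,8}] in col 7, 7 fits only at r7c7. So r7c7=7.
Step 11. [r7c8∈{4,6}] box 9 places 6 nowhere but r7c8, so r7c8=6.
Step 12. [r7c9∈{4,8}] row 7 places 4 nowhere but r7c9 ⇒ r7c9=4.
Step 13. [r4c9∈{2,3}] in col 9, 3 fits only at r4c9. So r4c9=3.
Step 14. [r7c1∈{1,8}] in row 7, 8 fits only at r7c1 ⇒ r7c1=8.
Step 15. [r7c5∈{1,5}] across row 7, 1 lands solely at r7c5, so r7c5=1.
Step 16. [r1c9∈{8}] r1c9 is down to just 8 ⇒ r1c9=8.
Step 17. [r4c7∈{2}] nothing but 2 survives at r4c7, so r4c7=2.
Step 18. [r4c1∈{4,9}] r4c1 is the only open cell in row 4 admitting 4, so r4c1=4.
Step 19. [r2c1∈{9}] nothing but 9 survives at r2c1 ⇒ r2c1=9.
Step 20. [r6c3∈{3}] nothing but 3 survives at r6c3 ⇒ r6c3=3.
Step 21. [r8c5∈{5}] only 5 remains possible at r8c5, so r8c5=5.
Step 22. [r6c6∈{8}] r6c6's peers cover all but 8. So r6c6=8.
Step 23. [r2c7∈{3}] r2c7's peers cover all but 3, so r2c7=3.
Step 24. [r9c6∈{7}] only 7 remains possible at r9c6. So r9c6=7.
Step 25. [r9c3∈{6}] r9c3 has the single candidate 6 ⇒ r9c3=6.
Step 26. [r4c5∈{6}] nothing but 6 survives at r4c5, so r4c5=6.
Step 27. [r8c6∈{4}] r8c6 is down to just 4, so r8c6=4.
Step 28. [r8c7∈{8}] r8c7 has the single candidate 8 ⇒ r8c7=8.
Step 29. [r2c4∈{7}] nothing but 7 survives at r2c4, so r2c4=7.
Step 30. [r8c9∈{2}] r8c9's peers cover all but 2 ⇒ r8c9=2.
Step 31. [r5c5∈{7}] r5c5 has the single candidate 7. So r5c5=7.
Step 32. [r4c3∈{9}] r4c3 has the single candidate 9, so r4c3=9.
Step 33. [r7c3∈{5}] r7c3 is down to just 5, so r7c3=5.
Step 34. [r2c8∈{2}] only 2 remains possible at r2c8, so r2c8=2.
Step 35. [r5c2∈{8}] r5c2's peers cover all but 8 ⇒ r5c2=8.
Step 36. [r3c2∈{1}] nothing but 1 survives at r3c2. So r3c2=1.
Step 37. [r1c2∈{5}] r1c2's peers cover all but 5 ⇒ r1c2=5.
Step 38. [r1c8∈{4}] r1c8 has the single candidate 4. So r1c8=4.
Step 39. [r1c7∈{6}] nothing but 6 survives at r1c7. So r1c7=6.
Step 40. [r8c1∈{1}] r8c1 is down to just 1, so r8c1=1.
Step 41. [r4c6∈{1}] r4c6 has the single candidate 1, so r4c6=1.
Step 42. [r9c9∈{9}] r9c9 is down to just 9, so r9c9=9.
Step 43. [r1c5∈{9}] r1c5 has the single candidate 9 ⇒ r1c5=9.

Answer: 7 5 2 1 9 3 6 4 8 / 9 6 4 7 8 5 3 2 1 / 3 1 8 4 2 6 9 7 5 / 4 7 9 5 6 1 2 8 3 / 5 8 1 3 7 2 4 9 6 / 6 2 3 9 4 8 1 5 7 / 8 3 5 2 1 9 7 6 4 / 1 9 7 6 5 4 8 3 2 / 2 4 6 8 3 7 5 1 9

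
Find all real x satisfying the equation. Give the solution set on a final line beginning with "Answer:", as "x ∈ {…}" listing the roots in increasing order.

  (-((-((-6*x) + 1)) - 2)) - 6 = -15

Step 1. [(-((-((-6*x) + 1)) - 2)) - 6 = -15] -6 is outermost — add 6 both sides ⇒ sub: -((-((-6*x) + 1)) - 2) = -9.
Step 2. [-((-((-6*x) + 1)) - 2) = -9] LHS negated; negate both sides ⇒ neg: (-((-6*x) + 1)) - 2 = 9.
Step 3. [(-((-6*x) + 1)) - 2 = 9] 2 comes off first (add 2) ⇒ sub: -((-6*x) + 1) = 11.
Step 4. [-((-6*x) + 1) = 11] leading − — multiply by −1. So neg: (-6*x) + 1 = -11.
Step 5. [(-6*x) + 1 = -11] +1 is outermost — subtract 1 both sides, so sub: -6*x = -12.
Step 6. [-6*x = -12] leading coefficient -6: divide by -6 ⇒ div: x = 2.

Answer: x ∈ {2}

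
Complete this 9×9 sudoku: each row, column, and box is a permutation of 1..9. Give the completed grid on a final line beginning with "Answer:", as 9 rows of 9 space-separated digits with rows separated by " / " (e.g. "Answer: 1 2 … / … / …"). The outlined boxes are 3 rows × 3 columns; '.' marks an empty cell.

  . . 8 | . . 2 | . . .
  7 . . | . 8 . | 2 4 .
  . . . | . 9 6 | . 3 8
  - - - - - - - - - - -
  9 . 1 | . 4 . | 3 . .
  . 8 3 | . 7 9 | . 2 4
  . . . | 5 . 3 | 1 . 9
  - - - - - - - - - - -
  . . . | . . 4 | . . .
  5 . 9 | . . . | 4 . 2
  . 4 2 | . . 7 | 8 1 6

Step 1. [r5c1∈{6}] only 6 remains possible at r5c1, so r5c1=6.
Step 2. [r4c2∈{2,5,7}] across box 4, 5 lands solely at r4c2 ⇒ r4c2=5.
Step 3. [r8c8∈{7}] nothing but 7 survives at r8c8, so r8c8=7.
Step 4. [r9c1∈{3}] r9c1 is down to just 3. So r9c1=3.
Step 5. [r1c7∈{5,6,7,9}] in col 7, 6 fits only at r1c7. So r1c7=6.
Step 6. [r5c4∈{1}] nothing but 1 survives at r5c4 ⇒ r5c4=1.
Step 7. [r2c4∈{3}] r2c4's peers cover all but 3. So r2c4=3.
Step 8. [r2c6∈{1,5}] across col 6, 5 lands solely at r2c6. So r2c6=5.
Step 9. [r1c5∈{1}] r1c5's peers cover all but 1. So r1c5=1.
Step 10. [r4c4∈{2,6,8}] in row 4, 2 fits only at r4c4. So r4c4=2.
Step 11. [r1c1∈{4}] r1c1 has the single candidate 4, so r1c1=4.
Step 12. [r1c8∈{5,9}] in box 3, 9 fits only at r1c8, so r1c8=9.
Step 13. [r7c8∈{5}] nothing but 5 survives at r7c8. So r7c8=5.
Step 14. [r6c5∈{6}] r6c5's peers cover all but 6. So r6c5=6.
Step 15. [r3c7∈{5,7}] across col 7, 7 lands solely at r3c7. So r3c7=7.
Step 16. [r4c6∈{8}] nothing but 8 survives at r4c6 ⇒ r4c6=8.
Step 17. [r2c3∈{6}] nothing but 6 survives at r2c3, so r2c3=6.
Step 18. [r7c3∈{7}] r7c3 has the single candidate 7 ⇒ r7c3=7.
Step 19. [r7c1∈{1,8}] across col 1, 8 lands solely at r7c1 ⇒ r7c1=8.
Step 20. [r7c2∈{1,6}] across row 7, 1 lands solely at r7c2. So r7c2=1.
Step 21. [r3c2∈{2}] r3c2 has the single candidate 2. So r3c2=2.
Step 22. [r7c4∈{6,9}] r7c4 is the only open cell in row 7 admitting 6, so r7c4=6.
Step 23. [r8c5∈{3}] only 3 remains possible at r8c5 ⇒ r8c5=3.
Step 24. [r8c4∈{8}] r8c4's peers cover all but 8 ⇒ r8c4=8.
Step 25. [r6c3∈{4}] nothing but 4 survives at r6c3. So r6c3=4.
Step 26. [r7c9∈{3}] r7c9's peers cover all but 3 ⇒ r7c9=3.
Step 27. [r8c2∈{6}] r8c2's peers cover all but 6 ⇒ r8c2=6.
Step 28. [r9c5∈{5}] r9c5 has the single candidate 5. So r9c5=5.
Step 29. [r7c7∈{9}] nothing but 9 survives at r7c7, so r7c7=9.
Step 30. [r3c4∈{4}] only 4 remains possible at r3c4, so r3c4=4.
Step 31. [r9c4∈{9}] r9c4 is down to just 9 ⇒ r9c4=9.
Step 32. [r4c9∈{7}] r4c9 has the single candidate 7 ⇒ r4c9=7.
Step 33. [r7c5∈{2}] r7c5 is down to just 2 ⇒ r7c5=2.
Step 34. [r8c6∈{1}] r8c6 has the single candidate 1, so r8c6=1.
Step 35. [r1c9∈{5}] r1c9 is down to just 5. So r1c9=5.
Step 36. [r1c2∈{3}] only 3 remains possible at r1c2, so r1c2=3.
Step 37. [r4c8∈{6}] r4c8's peers cover all but 6. So r4c8=6.
Step 38. [r6c1∈{2}] r6c1 is down to just 2 ⇒ r6c1=2.
Step 39. [r5c7∈{5}] r5c7's peers cover all but 5 ⇒ r5c7=5.
Step 40. [r2c9∈{1}] r2c9 is down to just 1 ⇒ r2c9=1.
Step 41. [r3c1∈{1}] r3c1's peers cover all but 1. So r3c1=1.
Step 42. [r3c3∈{5}] r3c3 is down to just 5. So r3c3=5.
Step 43. [r1c4∈{7}] only 7 remains possible at r1c4 ⇒ r1c4=7.
Step 44. [r6c2∈{7}] r6c2 is down to just 7. So r6c2=7.
Step 45. [r6c8∈{8}] only 8 remains possible at r6c8. So r6c8=8.
Step 46. [r2c2∈{9}] only 9 remains possible at r2c2 ⇒ r2c2=9.

Answer: 4 3 8 7 1 2 6 9 5 / 7 9 6 3 8 5 2 4 1 / 1 2 5 4 9 6 7 3 8 / 9 5 1 2 4 8 3 6 7 / 6 8 3 1 7 9 5 2 4 / 2 7 4 5 6 3 1 8 9 / 8 1 7 6 2 4 9 5 3 / 5 6 9 8 3 1 4 7 2 / 3 4 2 9 5 7 8 1 6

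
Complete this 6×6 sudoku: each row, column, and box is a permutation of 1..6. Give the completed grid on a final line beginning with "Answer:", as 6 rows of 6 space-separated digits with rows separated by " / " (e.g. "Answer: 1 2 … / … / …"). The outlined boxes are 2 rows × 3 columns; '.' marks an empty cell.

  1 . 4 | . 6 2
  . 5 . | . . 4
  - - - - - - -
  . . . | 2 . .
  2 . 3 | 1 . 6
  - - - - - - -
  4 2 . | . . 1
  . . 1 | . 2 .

Step 1. [r2c4∈{3}] only 3 remains possible at r2c4 ⇒ r2c4=3.
Step 2. [r4c5∈{4,5}] 5 has one home in row 4: r4c5 ⇒ r4c5=5.
Step 3. [r6c1∈{3,5,6}] across col 1, 3 lands solely at r6c1. So r6c1=3.
Step 4. [r5c3∈{5,6}] across box 5, 5 lands solely at r5c3. So r5c3=5.
Step 5. [r3c3∈{6}] r3c3 has the single candidate 6. So r3c3=6.
Step 6. [r3c5∈{3,4}] col 5 places 4 nowhere but r3c5. So r3c5=4.
Step 7. [r6c4∈{4,5,6}] r6c4 is the only open cell in row 6 admitting 4 ⇒ r6c4=4.
Step 8. [r3c6∈{3}] r3c6 is down to just 3, so r3c6=3.
Step 9. [r4c2∈{4}] r4c2's peers cover all but 4, so r4c2=4.
Step 10. [r6c6∈{5}] nothing but 5 survives at r6c6, so r6c6=5.
Step 11. [r2c5∈{1}] only 1 remains possible at r2c5. So r2c5=1.
Step 12. [r5c5∈{3}] r5c5 is down to just 3, so r5c5=3.
Step 13. [r2c1∈{6}] r2c1 has the single candidate 6. So r2c1=6.
Step 14. [r6c2∈{6}] only 6 remains possible at r6c2, so r6c2=6.
Step 15. [r1c2∈{3}] only 3 remains possible at r1c2, so r1c2=3.
Step 16. [r3c2∈{1}] r3c2's peers cover all but 1 ⇒ r3c2=1.
Step 17. [r1c4∈{5}] only 5 remains possible at r1c4, so r1c4=5.
Step 18. [r2c3∈{2}] r2c3's peers cover all but 2. So r2c3=2.
Step 19. [r5c4∈{6}] r5c4 is down to just 6. So r5c4=6.
Step 20. [r3c1∈{5}] r3c1 is down to just 5, so r3c1=5.

Answer: 1 3 4 5 6 2 / 6 5 2 3 1 4 / 5 1 6 2 4 3 / 2 4 3 1 5 6 / 4 2 5 6 3 1 / 3 6 1 4 2 5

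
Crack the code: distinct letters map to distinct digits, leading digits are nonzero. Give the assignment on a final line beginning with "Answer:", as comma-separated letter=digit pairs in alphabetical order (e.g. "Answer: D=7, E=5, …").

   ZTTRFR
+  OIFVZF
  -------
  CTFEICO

Step 1. [col 1: R + F ≡ O (mod 10)] O=5 is one option consistent with column 1 (R + F ≡ O (mod 10), carry-in 0) — take it ⇒ O=5.
Step 2. [col 1: R + F ≡ O (mod 10)] column 1 (R + F ≡ O (mod 10), carry-in 0) doesn't pin F yet; pick F=3 and continue ⇒ F=3.
Step 3. [col 1: R + F ≡ O (mod 10)] in column 1 we have R+F≡O with carry-in 0; given F=3, O=5 and digits 3,5 already taken and all letters distinct, that pins R to 2 ⇒ R=2.
Step 4. [col 2: F + Z ≡ C (mod 10)] no forcing yet in column 2 (carry-in 0); Z=8 is free and consistent — try it, so Z=8.
Step 5. [col 2: F + Z ≡ C (mod 10)] from column 2 (F=3, Z=8, carry-in 0, digits 2,3,5,8 already taken and all letters distinct): C must equal 1. So C=1.
Step 6. [col 3: R + V ≡ I (mod 10)] several values work for V in column 3 (R + V ≡ I (mod 10), carry-in 1); try V=6, so V=6.
Step 7. [col 3: R + V ≡ I (mod 10)] column 3: given R=2, V=6, carry-in 1, and digits 1,2,3,5,6,8 already taken and all letters distinct, R+V≡I (mod 10) forces I=9. So I=9.
Step 8. [col 4: T + F ≡ E (mod 10)] E=7 is one option consistent with column 4 (T + F ≡ E (mod 10), carry-in 0) — take it, so E=7.
Step 9. [col 4: T + F ≡ E (mod 10)] from column 4 (F=3, E=7, carry-in 0, digits 1,2,3,5,6,7,8,9 already taken and all letters distinct): T must equal 4, so T=4.

Answer: C=1, E=7, F=3, I=9, O=5, R=2, T=4, V=6, Z=8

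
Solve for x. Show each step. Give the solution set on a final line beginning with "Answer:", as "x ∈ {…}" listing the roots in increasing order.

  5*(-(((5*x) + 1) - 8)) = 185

Step 1. [5*(-(((5*x) + 1) - 8)) = 185] 5·(inner) — divide through by 5 ⇒ div: -(((5*x) + 1) - 8) = 37.
Step 2. [-(((5*x) + 1) - 8) = 37] LHS negated; negate both sides, so neg: ((5*x) + 1) - 8 = -37.
Step 3. [((5*x) + 1) - 8 = -37] 8 comes off first (add 8), so sub: (5*x) + 1 = -29.
Step 4. [(5*x) + 1 = -29] peel the +1: subtract 1 from each side ⇒ sub: 5*x = -30.
Step 5. [5*x = -30] 5 out front; divide by 5. So div: x = -6.

Answer: x ∈ {-6}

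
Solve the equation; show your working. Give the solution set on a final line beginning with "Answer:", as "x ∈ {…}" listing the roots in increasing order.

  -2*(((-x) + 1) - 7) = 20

Step 1. [-2*(((-x) + 1) - 7) = 20] -2·(inner) — divide through by -2, so div: ((-x) + 1) - 7 = -10.
Step 2. [((-x) + 1) - 7 = -10] the outer -7 inverts by adding 7, so sub: (-x) + 1 = -3.
Step 3. [(-x) + 1 = -3] 1 comes off first (subtract 1) ⇒ sub: -x = -4.
Step 4. [-x = -4] flip signs both sides. So neg: x = 4.

Answer: x ∈ {4}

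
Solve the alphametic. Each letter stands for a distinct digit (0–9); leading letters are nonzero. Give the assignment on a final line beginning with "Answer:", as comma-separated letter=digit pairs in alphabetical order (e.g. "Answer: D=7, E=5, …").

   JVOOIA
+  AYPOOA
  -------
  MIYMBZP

Step 1. [M] M is the leading digit of a 7-digit sum of two 6-digit numbers; the final carry is exactly 1 ⇒ M=1.
Step 2. [col 1: A + A ≡ P (mod 10)] no forcing yet in column 1 (carry-in 0); A=4 is free and consistent — try it, so A=4.
Step 3. [col 1: A + A ≡ P (mod 10)] column 1: given A=4, carry-in 0, and digits 1,4 already taken and all letters distinct, A+A≡P (mod 10) forces P=8, so P=8.
Step 4. [col 2: I + O ≡ Z (mod 10)] several values work for O in column 2 (I + O ≡ Z (mod 10), carry-in 0); try O=3 ⇒ O=3.
Step 5. [col 2: I + O ≡ Z (mod 10)] several values work for Z in column 2 (I + O ≡ Z (mod 10), carry-in 0); try Z=5, so Z=5.
Step 6. [col 2: I + O ≡ Z (mod 10)] column 2: given O=3, Z=5, carry-in 0, and digits 1,3,4,5,8 already taken and all letters distinct, I+O≡Z (mod 10) forces I=2. So I=2.
Step 7. [col 3: O + O ≡ B (mod 10)] in column 3 we have O+O≡B with carry-in 0; given O=3 and digits 1,2,3,4,5,8 already taken and all letters distinct, that pins B to 6. So B=6.
Step 8. [col 5: V + Y ≡ Y (mod 10)] column 5 reads V+Y+carry(1)=Y with nothing yet; with digits 1,2,3,4,5,6,8 already taken and all letters distinct, the only value for V is 9, so V=9.
Step 9. [col 5: V + Y ≡ Y (mod 10)] no forcing yet in column 5 (carry-in 1); Y=0 is free and consistent — try it. So Y=0.
Step 10. [col 6: J + A ≡ I (mod 10)] column 6 reads J+A+carry(1)=I with A=4, I=2; with digits 0,1,2,3,4,5,6,8,9 already taken and all letters distinct, the only value for J is 7 ⇒ J=7.

Answer: A=4, B=6, I=2, J=7, M=1, O=3, P=8, V=9, Y=0, Z=5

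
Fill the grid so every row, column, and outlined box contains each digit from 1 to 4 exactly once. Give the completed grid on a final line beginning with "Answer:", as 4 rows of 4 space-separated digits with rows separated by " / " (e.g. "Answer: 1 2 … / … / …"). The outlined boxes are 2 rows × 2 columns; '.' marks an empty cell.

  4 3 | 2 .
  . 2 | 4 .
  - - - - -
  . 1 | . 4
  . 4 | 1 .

Step 1. [r2c4∈{1,3}] in row 2, 3 fits only at r2c4 ⇒ r2c4=3.
Step 2. [r4c1∈{2,3}] in row 4, 3 fits only at r4c1 ⇒ r4c1=3.
Step 3. [r4c4∈{2}] r4c4's peers cover all but 2. So r4c4=2.
Step 4. [r3c1∈{2}] r3c1's peers cover all but 2. So r3c1=2.
Step 5. [r1c4∈{1}] only 1 remains possible at r1c4 ⇒ r1c4=1.
Step 6. [r2c1∈{1}] only 1 remains possible at r2c1, so r2c1=1.
Step 7. [r3c3∈{3}] only 3 remains possible at r3c3 ⇒ r3c3=3.

Answer: 4 3 2 1 / 1 2 4 3 / 2 1 3 4 / 3 4 1 2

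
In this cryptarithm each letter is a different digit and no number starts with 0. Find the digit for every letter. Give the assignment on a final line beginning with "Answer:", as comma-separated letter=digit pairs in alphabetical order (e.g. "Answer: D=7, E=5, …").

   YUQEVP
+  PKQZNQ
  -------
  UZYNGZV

Step 1. [col 1: P + Q ≡ V (mod 10)] no forcing yet in column 1 (carry-in 0); Q=6 is free and consistent — try it. So Q=6.
Step 2. [col 1: P + Q ≡ V (mod 10)] several values work for V in column 1 (P + Q ≡ V (mod 10), carry-in 0); try V=0 ⇒ V=0.
Step 3. [col 1: P + Q ≡ V (mod 10)] in column 1 we have P+Q≡V with carry-in 0; given Q=6, V=0 and digits 0,6 already taken and all letters distinct, that pins P to 4. So P=4.
Step 4. [col 2: V + N ≡ Z (mod 10)] several values work for N in column 2 (V + N ≡ Z (mod 10), carry-in 1); try N=2 ⇒ N=2.
Step 5. [col 2: V + N ≡ Z (mod 10)] column 2: given V=0, N=2, carry-in 1, and digits 0,2,4,6 already taken and all letters distinct, V+N≡Z (mod 10) forces Z=3. So Z=3.
Step 6. [col 3: E + Z ≡ G (mod 10)] several values work for E in column 3 (E + Z ≡ G (mod 10), carry-in 0); try E=5, so E=5.
Step 7. [U] the sum has 7 digits but both addends have 6; that extra leading digit U is the final carry, namely 1 ⇒ U=1.
Step 8. [col 3: E + Z ≡ G (mod 10)] from column 3 (E=5, Z=3, carry-in 0, digits 0,1,2,3,4,5,6 already taken and all letters distinct): G must equal 8. So G=8.
Step 9. [col 5: U + K ≡ Y (mod 10)] column 5: given U=1, carry-in 1, and digits 0,1,2,3,4,5,6,8 already taken and all letters distinct, U+K≡Y (mod 10) forces Y=9 ⇒ Y=9.
Step 10. [col 5: U + K ≡ Y (mod 10)] column 5: given U=1, Y=9, carry-in 1, and digits 0,1,2,3,4,5,6,8,9 already taken and all letters distinct, U+K≡Y (mod 10) forces K=7. So K=7.

Answer: E=5, G=8, K=7, N=2, P=4, Q=6, U=1, V=0, Y=9, Z=3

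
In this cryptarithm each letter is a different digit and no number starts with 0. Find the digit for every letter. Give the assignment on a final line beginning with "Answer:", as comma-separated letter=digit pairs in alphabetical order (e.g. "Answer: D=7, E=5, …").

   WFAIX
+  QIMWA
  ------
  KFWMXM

Step 1. [col 1: X + A ≡ M (mod 10)] several values work for X in column 1 (X + A ≡ M (mod 10), carry-in 0); try X=6 ⇒ X=6.
Step 2. [col 1: X + A ≡ M (mod 10)] column 1 (X + A ≡ M (mod 10), carry-in 0) doesn't pin A yet; pick A=9 and continue ⇒ A=9.
Step 3. [col 1: X + A ≡ M (mod 10)] column 1: given X=6, A=9, carry-in 0, and digits 6,9 already taken and all letters distinct, X+A≡M (mod 10) forces M=5, so M=5.
Step 4. [K] adding two 5-digit numbers gives at most 5+1 digits, and here it does — K is that final carry and must be 1 ⇒ K=1.
Step 5. [col 2: I + W ≡ X (mod 10)] several values work for W in column 2 (I + W ≡ X (mod 10), carry-in 1); try W=8, so W=8.
Step 6. [col 2: I + W ≡ X (mod 10)] in column 2 we have I+W≡X with carry-in 1; given W=8, X=6 and digits 1,5,6,8,9 already taken and all letters distinct, that pins I to 7. So I=7.
Step 7. [col 4: F + I ≡ W (mod 10)] column 4 reads F+I+carry(1)=W with I=7, W=8; with digits 1,5,6,7,8,9 already taken and all letters distinct, the only value for F is 0 ⇒ F=0.
Step 8. [col 5: W + Q ≡ F (mod 10)] from column 5 (W=8, F=0, carry-in 0, digits 0,1,5,6,7,8,9 already taken and all letters distinct): Q must equal 2 ⇒ Q=2.

Answer: A=9, F=0, I=7, K=1, M=5, Q=2, W=8, X=6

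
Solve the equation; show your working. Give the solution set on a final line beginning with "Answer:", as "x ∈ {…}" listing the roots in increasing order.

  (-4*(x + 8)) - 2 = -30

Step 1. [(-4*(x + 8)) - 2 = -30] the outer -2 inverts by adding 2, so sub: -4*(x + 8) = -28.
Step 2. [-4*(x + 8) = -28] divide by the outer -4. So div: x + 8 = 7.
Step 3. [x + 8 = 7] subtract 8: x sits inside (… + 8). So sub: x = -1.

Answer: x ∈ {-1}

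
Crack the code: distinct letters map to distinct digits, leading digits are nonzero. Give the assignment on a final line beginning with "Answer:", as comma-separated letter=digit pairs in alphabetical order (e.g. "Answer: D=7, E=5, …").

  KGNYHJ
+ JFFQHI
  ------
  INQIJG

Step 1. [col 1: J + I ≡ G (mod 10)] several values work for G in column 1 (J + I ≡ G (mod 10), carry-in 0); try G=7 ⇒ G=7.
Step 2. [col 1: J + I ≡ G (mod 10)] I=5 is one option consistent with column 1 (J + I ≡ G (mod 10), carry-in 0) — take it. So I=5.
Step 3. [col 1: J + I ≡ G (mod 10)] from column 1 (I=5, G=7, carry-in 0, digits 5,7 already taken and all letters distinct): J must equal 2, so J=2.
Step 4. [col 2: H + H ≡ J (mod 10)] column 2 (H + H ≡ J (mod 10), carry-in 0) doesn't pin H yet; pick H=6 and continue ⇒ H=6.
Step 5. [col 3: Y + Q ≡ I (mod 10)] Y=4 is one option consistent with column 3 (Y + Q ≡ I (mod 10), carry-in 1) — take it ⇒ Y=4.
Step 6. [col 3: Y + Q ≡ I (mod 10)] from column 3 (Y=4, I=5, carry-in 1, digits 2,4,5,6,7 already taken and all letters distinct): Q must equal 0, so Q=0.
Step 7. [col 4: N + F ≡ Q (mod 10)] no forcing yet in column 4 (carry-in 0); F=1 is free and consistent — try it ⇒ F=1.
Step 8. [col 4: N + F ≡ Q (mod 10)] in column 4 we have N+F≡Q with carry-in 0; given F=1, Q=0 and digits 0,1,2,4,5,6,7 already taken and all letters distinct, that pins N to 9 ⇒ N=9.
Step 9. [col 6: K + J ≡ I (mod 10)] column 6: given J=2, I=5, carry-in 0, and digits 0,1,2,4,5,6,7,9 already taken and all letters distinct, K+J≡I (mod 10) forces K=3. So K=3.

Answer: F=1, G=7, H=6, I=5, J=2, K=3, N=9, Q=0, Y=4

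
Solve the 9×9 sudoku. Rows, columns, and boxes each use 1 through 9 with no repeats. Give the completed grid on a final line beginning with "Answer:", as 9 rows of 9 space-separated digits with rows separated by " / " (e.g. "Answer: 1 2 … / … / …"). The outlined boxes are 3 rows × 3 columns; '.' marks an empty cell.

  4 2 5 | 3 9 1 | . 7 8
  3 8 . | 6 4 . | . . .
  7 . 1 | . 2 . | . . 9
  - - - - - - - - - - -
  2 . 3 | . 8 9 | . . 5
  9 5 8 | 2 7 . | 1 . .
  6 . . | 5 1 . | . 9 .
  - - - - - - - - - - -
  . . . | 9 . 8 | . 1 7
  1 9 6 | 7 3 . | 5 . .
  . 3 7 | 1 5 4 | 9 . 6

Step 1. [r9c8∈{2,8}] across row 9, 2 lands solely at r9c8, so r9c8=2.
Step 2. [r6c3∈{4}] r6c3 has the single candidate 4 ⇒ r6c3=4.
Step 3. [r6c6∈{3}] only 3 remains possible at r6c6. So r6c6=3.
Step 4. [r1c7∈{6}] r1c7 has the single candidate 6, so r1c7=6.
Step 5. [r8c9∈{4}] r8c9 is down to just 4. So r8c9=4.
Step 6. [r5c8∈{3,4,6}] in row 5, 4 fits only at r5c8 ⇒ r5c8=4.
Step 7. [r2c8∈{5}] r2c8 is down to just 5 ⇒ r2c8=5.
Step 8. [r4c7∈{7}] nothing but 7 survives at r4c7. So r4c7=7.
Step 9. [r6c9∈{2}] r6c9 is down to just 2. So r6c9=2.
Step 10. [r3c8∈{3}] r3c8 has the single candidate 3. So r3c8=3.
Step 11. [r3c7∈{4}] nothing but 4 survives at r3c7. So r3c7=4.
Step 12. [r9c1∈{8}] nothing but 8 survives at r9c1 ⇒ r9c1=8.
Step 13. [r3c2∈{6}] r3c2 is down to just 6 ⇒ r3c2=6.
Step 14. [r6c7∈{8}] r6c7 has the single candidate 8, so r6c7=8.
Step 15. [r7c7∈{3}] r7c7 is down to just 3. So r7c7=3.
Step 16. [r7c3∈{2}] r7c3 has the single candidate 2. So r7c3=2.
Step 17. [r2c3∈{9}] r2c3 is down to just 9. So r2c3=9.
Step 18. [r7c2∈{4}] nothing but 4 survives at r7c2, so r7c2=4.
Step 19. [r4c2∈{1}] only 1 remains possible at r4c2. So r4c2=1.
Step 20. [r6c2∈{7}] nothing but 7 survives at r6c2. So r6c2=7.
Step 21. [r8c8∈{8}] r8c8's peers cover all but 8. So r8c8=8.
Step 22. [r3c4∈{8}] r3c4 has the single candidate 8 ⇒ r3c4=8.
Step 23. [r2c7∈{2}] nothing but 2 survives at r2c7 ⇒ r2c7=2.
Step 24. [r4c8∈{6}] r4c8's peers cover all but 6 ⇒ r4c8=6.
Step 25. [r4c4∈{4}] r4c4's peers cover all but 4, so r4c4=4.
Step 26. [r3c6∈{5}] r3c6's peers cover all but 5. So r3c6=5.
Step 27. [r7c1∈{5}] r7c1's peers cover all but 5. So r7c1=5.
Step 28. [r5c6∈{6}] r5c6 has the single candidate 6, so r5c6=6.
Step 29. [r2c6∈{7}] r2c6 has the single candidate 7 ⇒ r2c6=7.
Step 30. [r7c5∈{6}] r7c5 is down to just 6, so r7c5=6.
Step 31. [r2c9∈{1}] nothing but 1 survives at r2c9. So r2c9=1.
Step 32. [r8c6∈{2}] r8c6 has the single candidate 2, so r8c6=2.
Step 33. [r5c9∈{3}] r5c9 is down to just 3 ⇒ r5c9=3.

Answer: 4 2 5 3 9 1 6 7 8 / 3 8 9 6 4 7 2 5 1 / 7 6 1 8 2 5 4 3 9 / 2 1 3 4 8 9 7 6 5 / 9 5 8 2 7 6 1 4 3 / 6 7 4 5 1 3 8 9 2 / 5 4 2 9 6 8 3 1 7 / 1 9 6 7 3 2 5 8 4 / 8 3 7 1 5 4 9 2 6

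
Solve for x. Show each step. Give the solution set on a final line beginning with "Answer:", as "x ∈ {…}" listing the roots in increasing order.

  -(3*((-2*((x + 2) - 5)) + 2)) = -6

Step 1. [-(3*((-2*((x + 2) - 5)) + 2)) = -6] LHS negated; negate both sides. So neg: 3*((-2*((x + 2) - 5)) + 2) = 6.
Step 2. [3*((-2*((x + 2) - 5)) + 2) = 6] 3 out front; divide by 3 ⇒ div: (-2*((x + 2) - 5)) + 2 = 2.
Step 3. [(-2*((x + 2) - 5)) + 2 = 2] common factor -2 (LHS and 2) — divide through. So factor: ((x + 2) - 5) - 1 = -1.
Step 4. [((x + 2) - 5) - 1 = -1] 1 comes off first (add 1). So sub: (x + 2) - 5 = 0.
Step 5. [(x + 2) - 5 = 0] peel the -5: add 5 from each side ⇒ sub: x + 2 = 5.
Step 6. [x + 2 = 5] the outer +2 inverts by subtracting 2. So sub: x = 3.

Answer: x ∈ {3}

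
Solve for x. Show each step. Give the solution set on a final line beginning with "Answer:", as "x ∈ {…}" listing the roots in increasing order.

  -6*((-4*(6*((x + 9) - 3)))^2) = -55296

Step 1. [-6*((-4*(6*((x + 9) - 3)))^2) = -55296] divide by the outer -6 ⇒ div: (-4*(6*((x + 9) - 3)))^2 = 9216.
Step 2. [(-4*(6*((x + 9) - 3)))^2 = 9216] LHS squared, RHS 9216 ≥ 0: apply √ (±) ⇒ sqrt: -4*(6*((x + 9) - 3)) = 96 or -96.
Step 3. [-4*(6*((x + 9) - 3)) = 96 or -96] -4 out front; divide by -4, so div: 6*((x + 9) - 3) = -24 or 24.
Step 4. [6*((x + 9) - 3) = -24 or 24] divide by the outer 6. So div: (x + 9) - 3 = -4 or 4.
Step 5. [(x + 9) - 3 = -4 or 4] peel the -3: add 3 from each side ⇒ sub: x + 9 = -1 or 7.
Step 6. [x + 9 = -1 or 7] the outer +9 inverts by subtracting 9 ⇒ sub: x = -10 or -2.

Answer: x ∈ {-10, -2}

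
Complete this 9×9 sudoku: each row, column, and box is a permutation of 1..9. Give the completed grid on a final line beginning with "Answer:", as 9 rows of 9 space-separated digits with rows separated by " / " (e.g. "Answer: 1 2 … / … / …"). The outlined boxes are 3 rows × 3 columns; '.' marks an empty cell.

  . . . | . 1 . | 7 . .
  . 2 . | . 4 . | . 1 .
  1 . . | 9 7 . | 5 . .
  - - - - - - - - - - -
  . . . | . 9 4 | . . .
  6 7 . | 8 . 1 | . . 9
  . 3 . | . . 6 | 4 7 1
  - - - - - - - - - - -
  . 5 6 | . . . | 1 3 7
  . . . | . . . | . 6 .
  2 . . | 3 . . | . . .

Step 1. [r8c4∈{1,2,4,5,7}] 1 has one home in col 4: r8c4. So r8c4=1.
Step 2. [r5c3∈{2,4,5}] r5c3 is the only open cell in row 5 admitting 4 ⇒ r5c3=4.
Step 3. [r5c5∈{2,3,5}] 3 has one home in col 5: r5c5 ⇒ r5c5=3.
Step 4. [r5c7∈{2}] only 2 remains possible at r5c7 ⇒ r5c7=2.
Step 5. [r8c9∈{2,4,5,8}] 2 has one home in box 9: r8c9, so r8c9=2.
Step 6. [r5c8∈{5}] r5c8's peers cover all but 5. So r5c8=5.
Step 7. [r4c8∈{8}] only 8 remains possible at r4c8. So r4c8=8.
Step 8. [r4c1∈{5}] nothing but 5 survives at r4c1. So r4c1=5.
Step 9. [r9c9∈{4,5,8}] col 9 places 5 nowhere but r9c9 ⇒ r9c9=5.
Step 10. [r9c8∈{4,9}] box 9 places 4 nowhere but r9c8, so r9c8=4.
Step 11. [r1c8∈{2,9}] r1c8 is the only open cell in col 8 admitting 9, so r1c8=9.
Step 12. [r7c4∈{2,4}] r7c4 is the only open cell in col 4 admitting 4 ⇒ r7c4=4.
Step 13. [r4c2∈{1}] only 1 remains possible at r4c2 ⇒ r4c2=1.
Step 14. [r9c3∈{1,7,8,9}] across row 9, 1 lands solely at r9c3. So r9c3=1.
Step 15. [r9c6∈{7,8,9}] row 9 places 7 nowhere but r9c6 ⇒ r9c6=7.
Step 16. [r4c3∈{2}] r4c3 has the single candidate 2. So r4c3=2.
Step 17. [r8c1∈{3,4,7,8,9}] col 1 has a naked pair {8,9} at r6c1 and r7c1 ⇒ r8c1≠9.
Step 18. [r8c3∈{3,7,8,9}] the pair r7c1,r9c2 in box 7 locks {8,9} between them. So r8c3≠9.
Step 19. [r7c1∈{8,9}] 9 in col 2 is pinned to box 7, so r7c1≠9.
Step 20. [r7c1∈{8}] r7c1 is down to just 8 ⇒ r7c1=8.
Step 21. [r6c3∈{8,9}] 8 has one home in row 6: r6c3, so r6c3=8.
Step 22. [r3c3∈{3}] nothing but 3 survives at r3c3 ⇒ r3c3=3.
Step 23. [r1c1∈{4}] nothing but 4 survives at r1c1. So r1c1=4.
Step 24. [r2c3∈{5,7,9}] in col 3, 9 fits only at r2c3. So r2c3=9.
Step 25. [r1c3∈{5}] only 5 remains possible at r1c3, so r1c3=5.
Step 26. [r7c6∈{2,9}] r7c6 is the only open cell in row 7 admitting 9. So r7c6=9.
Step 27. [r9c2∈{9}] only 9 remains possible at r9c2 ⇒ r9c2=9.
Step 28. [r9c7∈{8}] r9c7's peers cover all but 8. So r9c7=8.
Step 29. [r8c5∈{5,8}] col 5 places 8 nowhere but r8c5 ⇒ r8c5=8.
Step 30. [r6c5∈{2,5}] 5 has one home in col 5: r6c5 ⇒ r6c5=5.
Step 31. [r2c4∈{5,6}] across col 4, 5 lands solely at r2c4. So r2c4=5.
Step 32. [r1c4∈{2,6}] 6 has one home in col 4: r1c4, so r1c4=6.
Step 33. [r1c6∈{2,3,8}] in row 1, 2 fits only at r1c6. So r1c6=2.
Step 34. [r1c9∈{3,8}] 3 has one home in row 1: r1c9, so r1c9=3.
Step 35. [r3c6∈{8}] r3c6 has the single candidate 8 ⇒ r3c6=8.
Step 36. [r4c9∈{6}] only 6 remains possible at r4c9. So r4c9=6.
Step 37. [r8c3∈{7}] only 7 remains possible at r8c3 ⇒ r8c3=7.
Step 38. [r8c1∈{3}] r8c1 is down to just 3 ⇒ r8c1=3.
Step 39. [r7c5∈{2}] only 2 remains possible at r7c5 ⇒ r7c5=2.
Step 40. [r2c6∈{3}] nothing but 3 survives at r2c6. So r2c6=3.
Step 41. [r4c4∈{7}] nothing but 7 survives at r4c4 ⇒ r4c4=7.
Step 42. [r8c7∈{9}] nothing but 9 survives at r8c7 ⇒ r8c7=9.
Step 43. [r1c2∈{8}] only 8 remains possible at r1c2, so r1c2=8.
Step 44. [r9c5∈{6}] r9c5 has the single candidate 6 ⇒ r9c5=6.
Step 45. [r6c4∈{2}] r6c4 has the single candidate 2, so r6c4=2.
Step 46. [r2c7∈{6}] r2c7 is down to just 6, so r2c7=6.
Step 47. [r4c7∈{3}] only 3 remains possible at r4c7. So r4c7=3.
Step 48. [r3c8∈{2}] r3c8 has the single candidate 2, so r3c8=2.
Step 49. [r8c2∈{4}] only 4 remains possible at r8c2 ⇒ r8c2=4.
Step 50. [r2c9∈{8}] r2c9 has the single candidate 8, so r2c9=8.
Step 51. [r3c9∈{4}] r3c9's peers cover all but 4 ⇒ r3c9=4.
Step 52. [r3c2∈{6}] nothing but 6 survives at r3c2 ⇒ r3c2=6.
Step 53. [r8c6∈{5}] r8c6 is down to just 5 ⇒ r8c6=5.
Step 54. [r6c1∈{9}] r6c1 has the single candidate 9, so r6c1=9.
Step 55. [r2c1∈{7}] only 7 remains possible at r2c1, so r2c1=7.

Answer: 4 8 5 6 1 2 7 9 3 / 7 2 9 5 4 3 6 1 8 / 1 6 3 9 7 8 5 2 4 / 5 1 2 7 9 4 3 8 6 / 6 7 4 8 3 1 2 5 9 / 9 3 8 2 5 6 4 7 1 / 8 5 6 4 2 9 1 3 7 / 3 4 7 1 8 5 9 6 2 / 2 9 1 3 6 7 8 4 5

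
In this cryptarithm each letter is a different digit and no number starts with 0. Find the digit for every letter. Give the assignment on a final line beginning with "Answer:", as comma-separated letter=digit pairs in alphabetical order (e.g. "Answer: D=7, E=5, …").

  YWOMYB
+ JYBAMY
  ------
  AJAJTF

Step 1. [col 1: B + Y ≡ F (mod 10)] no forcing yet in column 1 (carry-in 0); Y=3 is free and consistent — try it ⇒ Y=3.
Step 2. [col 1: B + Y ≡ F (mod 10)] F=7 is one option consistent with column 1 (B + Y ≡ F (mod 10), carry-in 0) — take it. So F=7.
Step 3. [col 1: B + Y ≡ F (mod 10)] in column 1 we have B+Y≡F with carry-in 0; given Y=3, F=7 and digits 3,7 already taken and all letters distinct, that pins B to 4. So B=4.
Step 4. [col 2: Y + M ≡ T (mod 10)] column 2 (Y + M ≡ T (mod 10), carry-in 0) doesn't pin M yet; pick M=6 and continue. So M=6.
Step 5. [col 2: Y + M ≡ T (mod 10)] column 2: given Y=3, M=6, carry-in 0, and digits 3,4,6,7 already taken and all letters distinct, Y+M≡T (mod 10) forces T=9 ⇒ T=9.
Step 6. [col 3: M + A ≡ J (mod 10)] column 3 (M + A ≡ J (mod 10), carry-in 0) doesn't pin J yet; pick J=1 and continue ⇒ J=1.
Step 7. [col 3: M + A ≡ J (mod 10)] column 3: given M=6, J=1, carry-in 0, and digits 1,3,4,6,7,9 already taken and all letters distinct, M+A≡J (mod 10) forces A=5. So A=5.
Step 8. [col 4: O + B ≡ A (mod 10)] from column 4 (B=4, A=5, carry-in 1, digits 1,3,4,5,6,7,9 already taken and all letters distinct): O must equal 0 ⇒ O=0.
Step 9. [col 5: W + Y ≡ J (mod 10)] from column 5 (Y=3, J=1, carry-in 0, digits 0,1,3,4,5,6,7,9 already taken and all letters distinct): W must equal 8 ⇒ W=8.

Answer: A=5, B=4, F=7, J=1, M=6, O=0, T=9, W=8, Y=3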